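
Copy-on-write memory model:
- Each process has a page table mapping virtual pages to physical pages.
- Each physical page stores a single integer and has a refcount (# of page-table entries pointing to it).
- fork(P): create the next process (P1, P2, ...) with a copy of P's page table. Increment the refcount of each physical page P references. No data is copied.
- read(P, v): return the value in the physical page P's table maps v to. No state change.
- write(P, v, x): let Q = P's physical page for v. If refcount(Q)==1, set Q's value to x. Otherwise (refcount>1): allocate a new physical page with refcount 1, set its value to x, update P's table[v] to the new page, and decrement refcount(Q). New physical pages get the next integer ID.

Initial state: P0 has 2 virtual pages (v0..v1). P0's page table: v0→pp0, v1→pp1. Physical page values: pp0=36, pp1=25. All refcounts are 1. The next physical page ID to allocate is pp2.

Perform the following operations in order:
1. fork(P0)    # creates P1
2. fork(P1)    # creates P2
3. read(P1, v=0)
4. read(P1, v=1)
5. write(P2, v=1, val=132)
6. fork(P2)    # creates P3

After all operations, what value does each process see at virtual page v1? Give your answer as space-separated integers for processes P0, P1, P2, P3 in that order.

Answer: 25 25 132 132

Derivation:
Op 1: fork(P0) -> P1. 2 ppages; refcounts: pp0:2 pp1:2
Op 2: fork(P1) -> P2. 2 ppages; refcounts: pp0:3 pp1:3
Op 3: read(P1, v0) -> 36. No state change.
Op 4: read(P1, v1) -> 25. No state change.
Op 5: write(P2, v1, 132). refcount(pp1)=3>1 -> COPY to pp2. 3 ppages; refcounts: pp0:3 pp1:2 pp2:1
Op 6: fork(P2) -> P3. 3 ppages; refcounts: pp0:4 pp1:2 pp2:2
P0: v1 -> pp1 = 25
P1: v1 -> pp1 = 25
P2: v1 -> pp2 = 132
P3: v1 -> pp2 = 132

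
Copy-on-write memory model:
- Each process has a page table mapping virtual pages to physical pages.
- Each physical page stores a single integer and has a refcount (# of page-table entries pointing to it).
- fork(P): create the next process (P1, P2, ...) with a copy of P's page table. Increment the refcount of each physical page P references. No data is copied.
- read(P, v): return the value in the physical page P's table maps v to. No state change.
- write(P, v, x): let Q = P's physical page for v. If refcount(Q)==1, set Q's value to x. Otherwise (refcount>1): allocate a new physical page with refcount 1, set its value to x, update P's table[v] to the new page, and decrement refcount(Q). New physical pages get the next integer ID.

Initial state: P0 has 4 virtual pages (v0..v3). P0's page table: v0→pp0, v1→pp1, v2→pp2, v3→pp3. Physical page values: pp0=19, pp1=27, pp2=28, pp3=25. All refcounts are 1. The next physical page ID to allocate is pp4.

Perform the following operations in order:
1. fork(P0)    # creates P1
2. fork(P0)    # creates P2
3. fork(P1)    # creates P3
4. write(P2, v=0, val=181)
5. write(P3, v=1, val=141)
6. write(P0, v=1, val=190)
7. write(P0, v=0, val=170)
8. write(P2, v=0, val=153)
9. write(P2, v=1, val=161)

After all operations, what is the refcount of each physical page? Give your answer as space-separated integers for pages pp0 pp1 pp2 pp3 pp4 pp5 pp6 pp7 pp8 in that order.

Op 1: fork(P0) -> P1. 4 ppages; refcounts: pp0:2 pp1:2 pp2:2 pp3:2
Op 2: fork(P0) -> P2. 4 ppages; refcounts: pp0:3 pp1:3 pp2:3 pp3:3
Op 3: fork(P1) -> P3. 4 ppages; refcounts: pp0:4 pp1:4 pp2:4 pp3:4
Op 4: write(P2, v0, 181). refcount(pp0)=4>1 -> COPY to pp4. 5 ppages; refcounts: pp0:3 pp1:4 pp2:4 pp3:4 pp4:1
Op 5: write(P3, v1, 141). refcount(pp1)=4>1 -> COPY to pp5. 6 ppages; refcounts: pp0:3 pp1:3 pp2:4 pp3:4 pp4:1 pp5:1
Op 6: write(P0, v1, 190). refcount(pp1)=3>1 -> COPY to pp6. 7 ppages; refcounts: pp0:3 pp1:2 pp2:4 pp3:4 pp4:1 pp5:1 pp6:1
Op 7: write(P0, v0, 170). refcount(pp0)=3>1 -> COPY to pp7. 8 ppages; refcounts: pp0:2 pp1:2 pp2:4 pp3:4 pp4:1 pp5:1 pp6:1 pp7:1
Op 8: write(P2, v0, 153). refcount(pp4)=1 -> write in place. 8 ppages; refcounts: pp0:2 pp1:2 pp2:4 pp3:4 pp4:1 pp5:1 pp6:1 pp7:1
Op 9: write(P2, v1, 161). refcount(pp1)=2>1 -> COPY to pp8. 9 ppages; refcounts: pp0:2 pp1:1 pp2:4 pp3:4 pp4:1 pp5:1 pp6:1 pp7:1 pp8:1

Answer: 2 1 4 4 1 1 1 1 1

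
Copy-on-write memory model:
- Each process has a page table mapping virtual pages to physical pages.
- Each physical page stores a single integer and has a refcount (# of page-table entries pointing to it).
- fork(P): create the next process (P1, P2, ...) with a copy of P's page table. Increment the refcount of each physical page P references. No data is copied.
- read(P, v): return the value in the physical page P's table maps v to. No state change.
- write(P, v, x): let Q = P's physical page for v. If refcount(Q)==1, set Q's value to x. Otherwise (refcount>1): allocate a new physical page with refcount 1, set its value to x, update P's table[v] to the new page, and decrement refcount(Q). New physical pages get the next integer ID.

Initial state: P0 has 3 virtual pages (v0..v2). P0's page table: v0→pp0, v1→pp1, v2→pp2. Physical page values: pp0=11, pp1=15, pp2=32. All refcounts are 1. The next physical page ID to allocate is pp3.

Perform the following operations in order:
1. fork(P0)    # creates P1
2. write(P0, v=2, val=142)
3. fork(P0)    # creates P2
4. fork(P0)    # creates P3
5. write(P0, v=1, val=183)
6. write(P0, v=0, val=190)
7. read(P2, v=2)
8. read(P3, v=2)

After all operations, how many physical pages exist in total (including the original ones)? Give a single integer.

Answer: 6

Derivation:
Op 1: fork(P0) -> P1. 3 ppages; refcounts: pp0:2 pp1:2 pp2:2
Op 2: write(P0, v2, 142). refcount(pp2)=2>1 -> COPY to pp3. 4 ppages; refcounts: pp0:2 pp1:2 pp2:1 pp3:1
Op 3: fork(P0) -> P2. 4 ppages; refcounts: pp0:3 pp1:3 pp2:1 pp3:2
Op 4: fork(P0) -> P3. 4 ppages; refcounts: pp0:4 pp1:4 pp2:1 pp3:3
Op 5: write(P0, v1, 183). refcount(pp1)=4>1 -> COPY to pp4. 5 ppages; refcounts: pp0:4 pp1:3 pp2:1 pp3:3 pp4:1
Op 6: write(P0, v0, 190). refcount(pp0)=4>1 -> COPY to pp5. 6 ppages; refcounts: pp0:3 pp1:3 pp2:1 pp3:3 pp4:1 pp5:1
Op 7: read(P2, v2) -> 142. No state change.
Op 8: read(P3, v2) -> 142. No state change.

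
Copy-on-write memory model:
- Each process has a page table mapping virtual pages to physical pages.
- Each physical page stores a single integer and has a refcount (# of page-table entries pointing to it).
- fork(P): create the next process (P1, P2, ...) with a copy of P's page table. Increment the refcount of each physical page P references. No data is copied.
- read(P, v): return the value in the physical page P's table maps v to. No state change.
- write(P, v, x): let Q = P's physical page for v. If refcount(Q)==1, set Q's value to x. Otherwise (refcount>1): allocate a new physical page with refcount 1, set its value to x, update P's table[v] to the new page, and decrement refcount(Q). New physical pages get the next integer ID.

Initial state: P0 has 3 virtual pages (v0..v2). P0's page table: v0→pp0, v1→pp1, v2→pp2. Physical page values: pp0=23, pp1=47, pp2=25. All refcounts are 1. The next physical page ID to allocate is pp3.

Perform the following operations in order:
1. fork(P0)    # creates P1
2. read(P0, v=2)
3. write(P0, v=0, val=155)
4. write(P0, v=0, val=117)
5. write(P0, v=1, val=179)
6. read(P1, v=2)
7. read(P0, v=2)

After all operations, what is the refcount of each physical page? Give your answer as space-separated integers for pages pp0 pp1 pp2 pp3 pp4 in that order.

Op 1: fork(P0) -> P1. 3 ppages; refcounts: pp0:2 pp1:2 pp2:2
Op 2: read(P0, v2) -> 25. No state change.
Op 3: write(P0, v0, 155). refcount(pp0)=2>1 -> COPY to pp3. 4 ppages; refcounts: pp0:1 pp1:2 pp2:2 pp3:1
Op 4: write(P0, v0, 117). refcount(pp3)=1 -> write in place. 4 ppages; refcounts: pp0:1 pp1:2 pp2:2 pp3:1
Op 5: write(P0, v1, 179). refcount(pp1)=2>1 -> COPY to pp4. 5 ppages; refcounts: pp0:1 pp1:1 pp2:2 pp3:1 pp4:1
Op 6: read(P1, v2) -> 25. No state change.
Op 7: read(P0, v2) -> 25. No state change.

Answer: 1 1 2 1 1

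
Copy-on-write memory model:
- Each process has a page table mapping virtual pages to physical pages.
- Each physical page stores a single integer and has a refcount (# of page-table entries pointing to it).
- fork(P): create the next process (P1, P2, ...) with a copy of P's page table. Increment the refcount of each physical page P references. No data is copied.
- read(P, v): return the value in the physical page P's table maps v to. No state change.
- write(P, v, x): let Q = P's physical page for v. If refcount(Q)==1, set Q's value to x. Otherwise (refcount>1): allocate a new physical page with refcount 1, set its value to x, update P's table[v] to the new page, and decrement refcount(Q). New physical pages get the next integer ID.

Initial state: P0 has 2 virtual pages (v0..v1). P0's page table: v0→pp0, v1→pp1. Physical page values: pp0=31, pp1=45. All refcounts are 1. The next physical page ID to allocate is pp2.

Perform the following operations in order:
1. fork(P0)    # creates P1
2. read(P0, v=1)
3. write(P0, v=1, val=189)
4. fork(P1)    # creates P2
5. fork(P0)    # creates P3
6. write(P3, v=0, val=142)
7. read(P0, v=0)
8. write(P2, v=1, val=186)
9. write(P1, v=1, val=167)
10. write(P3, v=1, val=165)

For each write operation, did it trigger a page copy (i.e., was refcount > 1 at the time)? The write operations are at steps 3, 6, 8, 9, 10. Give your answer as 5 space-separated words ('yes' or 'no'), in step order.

Op 1: fork(P0) -> P1. 2 ppages; refcounts: pp0:2 pp1:2
Op 2: read(P0, v1) -> 45. No state change.
Op 3: write(P0, v1, 189). refcount(pp1)=2>1 -> COPY to pp2. 3 ppages; refcounts: pp0:2 pp1:1 pp2:1
Op 4: fork(P1) -> P2. 3 ppages; refcounts: pp0:3 pp1:2 pp2:1
Op 5: fork(P0) -> P3. 3 ppages; refcounts: pp0:4 pp1:2 pp2:2
Op 6: write(P3, v0, 142). refcount(pp0)=4>1 -> COPY to pp3. 4 ppages; refcounts: pp0:3 pp1:2 pp2:2 pp3:1
Op 7: read(P0, v0) -> 31. No state change.
Op 8: write(P2, v1, 186). refcount(pp1)=2>1 -> COPY to pp4. 5 ppages; refcounts: pp0:3 pp1:1 pp2:2 pp3:1 pp4:1
Op 9: write(P1, v1, 167). refcount(pp1)=1 -> write in place. 5 ppages; refcounts: pp0:3 pp1:1 pp2:2 pp3:1 pp4:1
Op 10: write(P3, v1, 165). refcount(pp2)=2>1 -> COPY to pp5. 6 ppages; refcounts: pp0:3 pp1:1 pp2:1 pp3:1 pp4:1 pp5:1

yes yes yes no yes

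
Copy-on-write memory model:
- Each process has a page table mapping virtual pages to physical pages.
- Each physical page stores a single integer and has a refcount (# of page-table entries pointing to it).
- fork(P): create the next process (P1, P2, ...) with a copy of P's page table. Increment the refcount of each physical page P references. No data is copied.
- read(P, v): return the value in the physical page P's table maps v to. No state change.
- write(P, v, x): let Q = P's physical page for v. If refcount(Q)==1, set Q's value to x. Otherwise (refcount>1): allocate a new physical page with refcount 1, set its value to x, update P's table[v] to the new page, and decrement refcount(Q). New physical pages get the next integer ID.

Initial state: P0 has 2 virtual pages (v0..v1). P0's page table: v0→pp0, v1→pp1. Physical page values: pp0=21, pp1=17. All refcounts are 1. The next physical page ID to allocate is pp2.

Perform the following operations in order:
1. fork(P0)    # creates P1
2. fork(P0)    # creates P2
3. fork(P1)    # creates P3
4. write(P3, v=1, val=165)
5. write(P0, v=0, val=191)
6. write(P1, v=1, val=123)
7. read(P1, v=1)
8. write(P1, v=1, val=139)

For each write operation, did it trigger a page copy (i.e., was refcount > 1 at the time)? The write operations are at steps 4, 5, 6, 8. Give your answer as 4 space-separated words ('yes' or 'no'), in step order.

Op 1: fork(P0) -> P1. 2 ppages; refcounts: pp0:2 pp1:2
Op 2: fork(P0) -> P2. 2 ppages; refcounts: pp0:3 pp1:3
Op 3: fork(P1) -> P3. 2 ppages; refcounts: pp0:4 pp1:4
Op 4: write(P3, v1, 165). refcount(pp1)=4>1 -> COPY to pp2. 3 ppages; refcounts: pp0:4 pp1:3 pp2:1
Op 5: write(P0, v0, 191). refcount(pp0)=4>1 -> COPY to pp3. 4 ppages; refcounts: pp0:3 pp1:3 pp2:1 pp3:1
Op 6: write(P1, v1, 123). refcount(pp1)=3>1 -> COPY to pp4. 5 ppages; refcounts: pp0:3 pp1:2 pp2:1 pp3:1 pp4:1
Op 7: read(P1, v1) -> 123. No state change.
Op 8: write(P1, v1, 139). refcount(pp4)=1 -> write in place. 5 ppages; refcounts: pp0:3 pp1:2 pp2:1 pp3:1 pp4:1

yes yes yes no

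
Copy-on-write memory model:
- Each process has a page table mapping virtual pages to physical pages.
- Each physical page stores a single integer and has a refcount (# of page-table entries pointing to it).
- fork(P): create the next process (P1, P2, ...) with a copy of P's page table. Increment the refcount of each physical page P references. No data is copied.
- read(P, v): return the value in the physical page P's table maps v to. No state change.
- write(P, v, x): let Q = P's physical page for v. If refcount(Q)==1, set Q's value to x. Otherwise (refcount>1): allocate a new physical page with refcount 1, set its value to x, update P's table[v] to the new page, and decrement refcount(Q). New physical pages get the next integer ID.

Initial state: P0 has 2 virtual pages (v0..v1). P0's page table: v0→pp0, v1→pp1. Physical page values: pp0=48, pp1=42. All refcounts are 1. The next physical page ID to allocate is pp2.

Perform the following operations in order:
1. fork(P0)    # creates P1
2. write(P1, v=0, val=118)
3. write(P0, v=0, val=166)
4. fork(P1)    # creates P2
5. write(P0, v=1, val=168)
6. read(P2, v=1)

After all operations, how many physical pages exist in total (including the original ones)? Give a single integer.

Op 1: fork(P0) -> P1. 2 ppages; refcounts: pp0:2 pp1:2
Op 2: write(P1, v0, 118). refcount(pp0)=2>1 -> COPY to pp2. 3 ppages; refcounts: pp0:1 pp1:2 pp2:1
Op 3: write(P0, v0, 166). refcount(pp0)=1 -> write in place. 3 ppages; refcounts: pp0:1 pp1:2 pp2:1
Op 4: fork(P1) -> P2. 3 ppages; refcounts: pp0:1 pp1:3 pp2:2
Op 5: write(P0, v1, 168). refcount(pp1)=3>1 -> COPY to pp3. 4 ppages; refcounts: pp0:1 pp1:2 pp2:2 pp3:1
Op 6: read(P2, v1) -> 42. No state change.

Answer: 4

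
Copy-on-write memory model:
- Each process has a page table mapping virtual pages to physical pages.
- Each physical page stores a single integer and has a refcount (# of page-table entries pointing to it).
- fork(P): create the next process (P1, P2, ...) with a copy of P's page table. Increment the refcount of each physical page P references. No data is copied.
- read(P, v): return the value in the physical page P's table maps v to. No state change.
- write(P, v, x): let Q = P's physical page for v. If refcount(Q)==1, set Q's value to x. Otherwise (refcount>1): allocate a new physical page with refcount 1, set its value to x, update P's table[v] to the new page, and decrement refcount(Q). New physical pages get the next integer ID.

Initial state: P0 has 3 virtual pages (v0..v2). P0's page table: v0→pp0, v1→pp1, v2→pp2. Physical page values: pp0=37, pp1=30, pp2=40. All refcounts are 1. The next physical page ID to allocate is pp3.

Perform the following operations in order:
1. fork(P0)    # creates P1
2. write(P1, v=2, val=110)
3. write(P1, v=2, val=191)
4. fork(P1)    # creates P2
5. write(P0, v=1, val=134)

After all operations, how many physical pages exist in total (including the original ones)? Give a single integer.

Op 1: fork(P0) -> P1. 3 ppages; refcounts: pp0:2 pp1:2 pp2:2
Op 2: write(P1, v2, 110). refcount(pp2)=2>1 -> COPY to pp3. 4 ppages; refcounts: pp0:2 pp1:2 pp2:1 pp3:1
Op 3: write(P1, v2, 191). refcount(pp3)=1 -> write in place. 4 ppages; refcounts: pp0:2 pp1:2 pp2:1 pp3:1
Op 4: fork(P1) -> P2. 4 ppages; refcounts: pp0:3 pp1:3 pp2:1 pp3:2
Op 5: write(P0, v1, 134). refcount(pp1)=3>1 -> COPY to pp4. 5 ppages; refcounts: pp0:3 pp1:2 pp2:1 pp3:2 pp4:1

Answer: 5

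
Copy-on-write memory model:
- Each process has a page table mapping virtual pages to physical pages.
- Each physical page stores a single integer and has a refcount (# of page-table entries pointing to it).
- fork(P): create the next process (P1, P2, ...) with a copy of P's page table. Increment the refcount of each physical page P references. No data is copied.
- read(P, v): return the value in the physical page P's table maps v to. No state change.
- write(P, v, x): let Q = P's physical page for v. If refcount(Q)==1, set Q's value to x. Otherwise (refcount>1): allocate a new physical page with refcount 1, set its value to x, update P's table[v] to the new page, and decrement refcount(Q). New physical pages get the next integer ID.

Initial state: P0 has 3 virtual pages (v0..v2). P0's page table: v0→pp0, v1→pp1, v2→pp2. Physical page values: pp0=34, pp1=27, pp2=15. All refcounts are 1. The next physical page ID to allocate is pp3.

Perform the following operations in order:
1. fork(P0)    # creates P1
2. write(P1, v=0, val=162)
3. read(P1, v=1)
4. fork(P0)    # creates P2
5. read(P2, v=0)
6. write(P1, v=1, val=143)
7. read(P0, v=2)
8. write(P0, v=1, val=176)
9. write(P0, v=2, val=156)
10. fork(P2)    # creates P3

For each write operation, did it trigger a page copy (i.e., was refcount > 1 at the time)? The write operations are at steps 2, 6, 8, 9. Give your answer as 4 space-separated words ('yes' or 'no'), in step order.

Op 1: fork(P0) -> P1. 3 ppages; refcounts: pp0:2 pp1:2 pp2:2
Op 2: write(P1, v0, 162). refcount(pp0)=2>1 -> COPY to pp3. 4 ppages; refcounts: pp0:1 pp1:2 pp2:2 pp3:1
Op 3: read(P1, v1) -> 27. No state change.
Op 4: fork(P0) -> P2. 4 ppages; refcounts: pp0:2 pp1:3 pp2:3 pp3:1
Op 5: read(P2, v0) -> 34. No state change.
Op 6: write(P1, v1, 143). refcount(pp1)=3>1 -> COPY to pp4. 5 ppages; refcounts: pp0:2 pp1:2 pp2:3 pp3:1 pp4:1
Op 7: read(P0, v2) -> 15. No state change.
Op 8: write(P0, v1, 176). refcount(pp1)=2>1 -> COPY to pp5. 6 ppages; refcounts: pp0:2 pp1:1 pp2:3 pp3:1 pp4:1 pp5:1
Op 9: write(P0, v2, 156). refcount(pp2)=3>1 -> COPY to pp6. 7 ppages; refcounts: pp0:2 pp1:1 pp2:2 pp3:1 pp4:1 pp5:1 pp6:1
Op 10: fork(P2) -> P3. 7 ppages; refcounts: pp0:3 pp1:2 pp2:3 pp3:1 pp4:1 pp5:1 pp6:1

yes yes yes yes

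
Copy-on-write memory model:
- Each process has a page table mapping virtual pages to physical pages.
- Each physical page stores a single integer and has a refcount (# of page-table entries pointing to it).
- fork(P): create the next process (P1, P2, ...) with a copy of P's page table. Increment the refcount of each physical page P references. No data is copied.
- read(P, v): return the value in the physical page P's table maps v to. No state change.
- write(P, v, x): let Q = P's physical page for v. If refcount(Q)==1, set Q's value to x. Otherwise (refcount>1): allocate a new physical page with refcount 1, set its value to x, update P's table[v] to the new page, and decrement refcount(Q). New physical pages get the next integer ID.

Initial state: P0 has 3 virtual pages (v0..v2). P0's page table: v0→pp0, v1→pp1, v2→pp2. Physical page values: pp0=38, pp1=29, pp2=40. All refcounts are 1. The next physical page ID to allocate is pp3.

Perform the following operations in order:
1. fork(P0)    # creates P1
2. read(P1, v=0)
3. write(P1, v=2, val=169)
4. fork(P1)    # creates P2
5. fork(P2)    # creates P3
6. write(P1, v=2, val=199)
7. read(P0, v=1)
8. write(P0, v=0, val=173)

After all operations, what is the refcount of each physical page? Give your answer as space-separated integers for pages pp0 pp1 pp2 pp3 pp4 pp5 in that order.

Op 1: fork(P0) -> P1. 3 ppages; refcounts: pp0:2 pp1:2 pp2:2
Op 2: read(P1, v0) -> 38. No state change.
Op 3: write(P1, v2, 169). refcount(pp2)=2>1 -> COPY to pp3. 4 ppages; refcounts: pp0:2 pp1:2 pp2:1 pp3:1
Op 4: fork(P1) -> P2. 4 ppages; refcounts: pp0:3 pp1:3 pp2:1 pp3:2
Op 5: fork(P2) -> P3. 4 ppages; refcounts: pp0:4 pp1:4 pp2:1 pp3:3
Op 6: write(P1, v2, 199). refcount(pp3)=3>1 -> COPY to pp4. 5 ppages; refcounts: pp0:4 pp1:4 pp2:1 pp3:2 pp4:1
Op 7: read(P0, v1) -> 29. No state change.
Op 8: write(P0, v0, 173). refcount(pp0)=4>1 -> COPY to pp5. 6 ppages; refcounts: pp0:3 pp1:4 pp2:1 pp3:2 pp4:1 pp5:1

Answer: 3 4 1 2 1 1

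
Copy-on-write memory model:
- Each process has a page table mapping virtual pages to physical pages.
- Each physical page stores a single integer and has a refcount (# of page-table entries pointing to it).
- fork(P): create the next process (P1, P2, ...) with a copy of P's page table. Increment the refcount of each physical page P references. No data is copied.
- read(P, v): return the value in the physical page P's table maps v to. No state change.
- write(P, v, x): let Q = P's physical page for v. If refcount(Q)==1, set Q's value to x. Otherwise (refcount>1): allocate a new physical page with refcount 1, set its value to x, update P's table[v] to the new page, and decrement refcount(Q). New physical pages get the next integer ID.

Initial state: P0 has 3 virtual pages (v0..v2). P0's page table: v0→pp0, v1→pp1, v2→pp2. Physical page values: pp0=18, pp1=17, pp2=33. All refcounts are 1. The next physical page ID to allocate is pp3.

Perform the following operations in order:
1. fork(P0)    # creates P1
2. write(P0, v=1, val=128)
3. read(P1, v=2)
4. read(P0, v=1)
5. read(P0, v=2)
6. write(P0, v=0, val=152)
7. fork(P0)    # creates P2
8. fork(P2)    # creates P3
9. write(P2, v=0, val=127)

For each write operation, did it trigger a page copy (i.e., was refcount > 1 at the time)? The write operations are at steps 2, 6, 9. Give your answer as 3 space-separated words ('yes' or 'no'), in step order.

Op 1: fork(P0) -> P1. 3 ppages; refcounts: pp0:2 pp1:2 pp2:2
Op 2: write(P0, v1, 128). refcount(pp1)=2>1 -> COPY to pp3. 4 ppages; refcounts: pp0:2 pp1:1 pp2:2 pp3:1
Op 3: read(P1, v2) -> 33. No state change.
Op 4: read(P0, v1) -> 128. No state change.
Op 5: read(P0, v2) -> 33. No state change.
Op 6: write(P0, v0, 152). refcount(pp0)=2>1 -> COPY to pp4. 5 ppages; refcounts: pp0:1 pp1:1 pp2:2 pp3:1 pp4:1
Op 7: fork(P0) -> P2. 5 ppages; refcounts: pp0:1 pp1:1 pp2:3 pp3:2 pp4:2
Op 8: fork(P2) -> P3. 5 ppages; refcounts: pp0:1 pp1:1 pp2:4 pp3:3 pp4:3
Op 9: write(P2, v0, 127). refcount(pp4)=3>1 -> COPY to pp5. 6 ppages; refcounts: pp0:1 pp1:1 pp2:4 pp3:3 pp4:2 pp5:1

yes yes yes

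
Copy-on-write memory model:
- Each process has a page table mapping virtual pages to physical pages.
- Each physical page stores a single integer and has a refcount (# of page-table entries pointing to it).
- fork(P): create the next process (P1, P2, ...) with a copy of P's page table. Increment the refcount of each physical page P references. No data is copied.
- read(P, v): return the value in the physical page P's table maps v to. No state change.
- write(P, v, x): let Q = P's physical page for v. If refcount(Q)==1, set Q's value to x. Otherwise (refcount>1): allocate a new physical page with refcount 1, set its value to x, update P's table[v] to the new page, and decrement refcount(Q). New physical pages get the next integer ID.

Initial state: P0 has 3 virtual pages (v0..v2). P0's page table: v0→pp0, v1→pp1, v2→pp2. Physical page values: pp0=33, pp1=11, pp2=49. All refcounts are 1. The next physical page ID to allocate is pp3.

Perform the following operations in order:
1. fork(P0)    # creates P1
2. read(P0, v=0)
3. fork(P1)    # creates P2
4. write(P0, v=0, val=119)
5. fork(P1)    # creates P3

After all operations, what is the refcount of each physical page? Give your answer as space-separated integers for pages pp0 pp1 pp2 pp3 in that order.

Answer: 3 4 4 1

Derivation:
Op 1: fork(P0) -> P1. 3 ppages; refcounts: pp0:2 pp1:2 pp2:2
Op 2: read(P0, v0) -> 33. No state change.
Op 3: fork(P1) -> P2. 3 ppages; refcounts: pp0:3 pp1:3 pp2:3
Op 4: write(P0, v0, 119). refcount(pp0)=3>1 -> COPY to pp3. 4 ppages; refcounts: pp0:2 pp1:3 pp2:3 pp3:1
Op 5: fork(P1) -> P3. 4 ppages; refcounts: pp0:3 pp1:4 pp2:4 pp3:1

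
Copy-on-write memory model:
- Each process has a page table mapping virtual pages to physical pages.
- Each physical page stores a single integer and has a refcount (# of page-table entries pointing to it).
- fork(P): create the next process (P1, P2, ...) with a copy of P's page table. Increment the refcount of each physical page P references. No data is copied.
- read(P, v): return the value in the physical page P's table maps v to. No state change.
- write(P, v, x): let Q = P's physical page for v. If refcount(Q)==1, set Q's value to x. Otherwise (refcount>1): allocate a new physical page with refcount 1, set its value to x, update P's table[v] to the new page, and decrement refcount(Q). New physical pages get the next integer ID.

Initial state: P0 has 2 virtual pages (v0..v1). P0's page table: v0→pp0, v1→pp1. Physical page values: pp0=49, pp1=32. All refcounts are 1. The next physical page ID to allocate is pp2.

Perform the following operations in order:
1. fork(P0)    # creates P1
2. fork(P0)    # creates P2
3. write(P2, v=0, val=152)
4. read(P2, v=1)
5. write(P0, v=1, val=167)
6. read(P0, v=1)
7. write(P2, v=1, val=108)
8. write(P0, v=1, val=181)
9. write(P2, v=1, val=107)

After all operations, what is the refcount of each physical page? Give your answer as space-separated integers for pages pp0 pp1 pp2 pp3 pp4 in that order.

Op 1: fork(P0) -> P1. 2 ppages; refcounts: pp0:2 pp1:2
Op 2: fork(P0) -> P2. 2 ppages; refcounts: pp0:3 pp1:3
Op 3: write(P2, v0, 152). refcount(pp0)=3>1 -> COPY to pp2. 3 ppages; refcounts: pp0:2 pp1:3 pp2:1
Op 4: read(P2, v1) -> 32. No state change.
Op 5: write(P0, v1, 167). refcount(pp1)=3>1 -> COPY to pp3. 4 ppages; refcounts: pp0:2 pp1:2 pp2:1 pp3:1
Op 6: read(P0, v1) -> 167. No state change.
Op 7: write(P2, v1, 108). refcount(pp1)=2>1 -> COPY to pp4. 5 ppages; refcounts: pp0:2 pp1:1 pp2:1 pp3:1 pp4:1
Op 8: write(P0, v1, 181). refcount(pp3)=1 -> write in place. 5 ppages; refcounts: pp0:2 pp1:1 pp2:1 pp3:1 pp4:1
Op 9: write(P2, v1, 107). refcount(pp4)=1 -> write in place. 5 ppages; refcounts: pp0:2 pp1:1 pp2:1 pp3:1 pp4:1

Answer: 2 1 1 1 1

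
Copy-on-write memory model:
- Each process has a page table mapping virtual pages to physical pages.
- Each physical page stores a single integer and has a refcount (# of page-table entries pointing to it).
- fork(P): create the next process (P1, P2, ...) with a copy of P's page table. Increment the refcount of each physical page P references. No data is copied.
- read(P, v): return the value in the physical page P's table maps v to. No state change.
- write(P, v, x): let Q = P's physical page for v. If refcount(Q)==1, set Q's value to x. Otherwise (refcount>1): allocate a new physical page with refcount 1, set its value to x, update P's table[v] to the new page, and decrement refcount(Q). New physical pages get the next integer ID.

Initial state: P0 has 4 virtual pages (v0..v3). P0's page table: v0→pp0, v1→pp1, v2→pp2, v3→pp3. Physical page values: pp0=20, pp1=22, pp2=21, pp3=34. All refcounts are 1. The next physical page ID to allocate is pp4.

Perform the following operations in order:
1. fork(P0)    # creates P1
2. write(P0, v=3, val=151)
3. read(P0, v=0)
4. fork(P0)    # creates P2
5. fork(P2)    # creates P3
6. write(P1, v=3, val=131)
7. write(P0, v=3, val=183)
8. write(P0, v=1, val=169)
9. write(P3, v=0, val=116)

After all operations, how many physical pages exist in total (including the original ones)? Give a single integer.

Op 1: fork(P0) -> P1. 4 ppages; refcounts: pp0:2 pp1:2 pp2:2 pp3:2
Op 2: write(P0, v3, 151). refcount(pp3)=2>1 -> COPY to pp4. 5 ppages; refcounts: pp0:2 pp1:2 pp2:2 pp3:1 pp4:1
Op 3: read(P0, v0) -> 20. No state change.
Op 4: fork(P0) -> P2. 5 ppages; refcounts: pp0:3 pp1:3 pp2:3 pp3:1 pp4:2
Op 5: fork(P2) -> P3. 5 ppages; refcounts: pp0:4 pp1:4 pp2:4 pp3:1 pp4:3
Op 6: write(P1, v3, 131). refcount(pp3)=1 -> write in place. 5 ppages; refcounts: pp0:4 pp1:4 pp2:4 pp3:1 pp4:3
Op 7: write(P0, v3, 183). refcount(pp4)=3>1 -> COPY to pp5. 6 ppages; refcounts: pp0:4 pp1:4 pp2:4 pp3:1 pp4:2 pp5:1
Op 8: write(P0, v1, 169). refcount(pp1)=4>1 -> COPY to pp6. 7 ppages; refcounts: pp0:4 pp1:3 pp2:4 pp3:1 pp4:2 pp5:1 pp6:1
Op 9: write(P3, v0, 116). refcount(pp0)=4>1 -> COPY to pp7. 8 ppages; refcounts: pp0:3 pp1:3 pp2:4 pp3:1 pp4:2 pp5:1 pp6:1 pp7:1

Answer: 8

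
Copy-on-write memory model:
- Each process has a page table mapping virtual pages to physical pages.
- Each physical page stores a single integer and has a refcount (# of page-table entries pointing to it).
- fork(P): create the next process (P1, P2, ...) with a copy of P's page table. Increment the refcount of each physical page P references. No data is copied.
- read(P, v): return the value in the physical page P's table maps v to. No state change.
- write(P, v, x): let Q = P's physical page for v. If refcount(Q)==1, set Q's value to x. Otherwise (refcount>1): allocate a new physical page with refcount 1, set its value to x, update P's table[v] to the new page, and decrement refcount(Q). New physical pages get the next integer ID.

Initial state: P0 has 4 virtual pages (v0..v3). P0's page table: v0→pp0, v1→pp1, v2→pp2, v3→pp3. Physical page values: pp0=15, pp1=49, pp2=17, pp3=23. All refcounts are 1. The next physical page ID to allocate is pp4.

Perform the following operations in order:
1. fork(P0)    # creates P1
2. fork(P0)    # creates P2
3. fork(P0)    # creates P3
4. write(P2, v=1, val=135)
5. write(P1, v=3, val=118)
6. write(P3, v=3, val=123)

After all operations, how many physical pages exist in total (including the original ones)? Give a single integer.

Answer: 7

Derivation:
Op 1: fork(P0) -> P1. 4 ppages; refcounts: pp0:2 pp1:2 pp2:2 pp3:2
Op 2: fork(P0) -> P2. 4 ppages; refcounts: pp0:3 pp1:3 pp2:3 pp3:3
Op 3: fork(P0) -> P3. 4 ppages; refcounts: pp0:4 pp1:4 pp2:4 pp3:4
Op 4: write(P2, v1, 135). refcount(pp1)=4>1 -> COPY to pp4. 5 ppages; refcounts: pp0:4 pp1:3 pp2:4 pp3:4 pp4:1
Op 5: write(P1, v3, 118). refcount(pp3)=4>1 -> COPY to pp5. 6 ppages; refcounts: pp0:4 pp1:3 pp2:4 pp3:3 pp4:1 pp5:1
Op 6: write(P3, v3, 123). refcount(pp3)=3>1 -> COPY to pp6. 7 ppages; refcounts: pp0:4 pp1:3 pp2:4 pp3:2 pp4:1 pp5:1 pp6:1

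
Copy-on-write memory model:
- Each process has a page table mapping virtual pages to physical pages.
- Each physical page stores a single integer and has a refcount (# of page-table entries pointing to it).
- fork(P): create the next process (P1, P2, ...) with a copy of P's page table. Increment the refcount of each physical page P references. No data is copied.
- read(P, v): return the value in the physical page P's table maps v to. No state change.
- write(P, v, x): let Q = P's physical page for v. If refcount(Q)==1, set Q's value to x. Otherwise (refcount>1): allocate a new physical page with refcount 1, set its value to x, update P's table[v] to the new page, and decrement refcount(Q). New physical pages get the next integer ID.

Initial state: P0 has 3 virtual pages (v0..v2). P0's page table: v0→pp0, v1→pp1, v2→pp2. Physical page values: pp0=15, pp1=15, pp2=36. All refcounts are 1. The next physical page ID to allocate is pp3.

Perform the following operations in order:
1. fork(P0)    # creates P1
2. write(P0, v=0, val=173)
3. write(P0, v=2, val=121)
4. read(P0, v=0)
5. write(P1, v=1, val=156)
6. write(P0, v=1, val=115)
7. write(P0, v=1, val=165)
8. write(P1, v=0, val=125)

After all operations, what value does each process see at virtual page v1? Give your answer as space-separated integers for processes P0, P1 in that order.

Answer: 165 156

Derivation:
Op 1: fork(P0) -> P1. 3 ppages; refcounts: pp0:2 pp1:2 pp2:2
Op 2: write(P0, v0, 173). refcount(pp0)=2>1 -> COPY to pp3. 4 ppages; refcounts: pp0:1 pp1:2 pp2:2 pp3:1
Op 3: write(P0, v2, 121). refcount(pp2)=2>1 -> COPY to pp4. 5 ppages; refcounts: pp0:1 pp1:2 pp2:1 pp3:1 pp4:1
Op 4: read(P0, v0) -> 173. No state change.
Op 5: write(P1, v1, 156). refcount(pp1)=2>1 -> COPY to pp5. 6 ppages; refcounts: pp0:1 pp1:1 pp2:1 pp3:1 pp4:1 pp5:1
Op 6: write(P0, v1, 115). refcount(pp1)=1 -> write in place. 6 ppages; refcounts: pp0:1 pp1:1 pp2:1 pp3:1 pp4:1 pp5:1
Op 7: write(P0, v1, 165). refcount(pp1)=1 -> write in place. 6 ppages; refcounts: pp0:1 pp1:1 pp2:1 pp3:1 pp4:1 pp5:1
Op 8: write(P1, v0, 125). refcount(pp0)=1 -> write in place. 6 ppages; refcounts: pp0:1 pp1:1 pp2:1 pp3:1 pp4:1 pp5:1
P0: v1 -> pp1 = 165
P1: v1 -> pp5 = 156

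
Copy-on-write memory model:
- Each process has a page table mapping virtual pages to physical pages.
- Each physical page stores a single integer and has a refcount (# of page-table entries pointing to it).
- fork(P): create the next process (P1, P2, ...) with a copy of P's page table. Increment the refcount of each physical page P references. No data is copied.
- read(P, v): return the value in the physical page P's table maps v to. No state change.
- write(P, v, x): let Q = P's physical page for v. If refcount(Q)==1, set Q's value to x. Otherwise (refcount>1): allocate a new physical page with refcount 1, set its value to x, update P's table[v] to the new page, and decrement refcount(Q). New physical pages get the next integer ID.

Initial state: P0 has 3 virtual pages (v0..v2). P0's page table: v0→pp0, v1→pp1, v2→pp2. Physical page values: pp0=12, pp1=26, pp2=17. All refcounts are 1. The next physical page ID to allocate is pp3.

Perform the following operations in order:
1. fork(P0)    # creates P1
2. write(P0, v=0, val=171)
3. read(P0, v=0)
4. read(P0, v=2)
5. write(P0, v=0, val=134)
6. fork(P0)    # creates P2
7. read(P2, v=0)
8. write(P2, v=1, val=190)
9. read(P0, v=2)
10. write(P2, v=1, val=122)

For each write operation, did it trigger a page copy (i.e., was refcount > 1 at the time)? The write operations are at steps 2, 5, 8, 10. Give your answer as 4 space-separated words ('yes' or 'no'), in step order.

Op 1: fork(P0) -> P1. 3 ppages; refcounts: pp0:2 pp1:2 pp2:2
Op 2: write(P0, v0, 171). refcount(pp0)=2>1 -> COPY to pp3. 4 ppages; refcounts: pp0:1 pp1:2 pp2:2 pp3:1
Op 3: read(P0, v0) -> 171. No state change.
Op 4: read(P0, v2) -> 17. No state change.
Op 5: write(P0, v0, 134). refcount(pp3)=1 -> write in place. 4 ppages; refcounts: pp0:1 pp1:2 pp2:2 pp3:1
Op 6: fork(P0) -> P2. 4 ppages; refcounts: pp0:1 pp1:3 pp2:3 pp3:2
Op 7: read(P2, v0) -> 134. No state change.
Op 8: write(P2, v1, 190). refcount(pp1)=3>1 -> COPY to pp4. 5 ppages; refcounts: pp0:1 pp1:2 pp2:3 pp3:2 pp4:1
Op 9: read(P0, v2) -> 17. No state change.
Op 10: write(P2, v1, 122). refcount(pp4)=1 -> write in place. 5 ppages; refcounts: pp0:1 pp1:2 pp2:3 pp3:2 pp4:1

yes no yes no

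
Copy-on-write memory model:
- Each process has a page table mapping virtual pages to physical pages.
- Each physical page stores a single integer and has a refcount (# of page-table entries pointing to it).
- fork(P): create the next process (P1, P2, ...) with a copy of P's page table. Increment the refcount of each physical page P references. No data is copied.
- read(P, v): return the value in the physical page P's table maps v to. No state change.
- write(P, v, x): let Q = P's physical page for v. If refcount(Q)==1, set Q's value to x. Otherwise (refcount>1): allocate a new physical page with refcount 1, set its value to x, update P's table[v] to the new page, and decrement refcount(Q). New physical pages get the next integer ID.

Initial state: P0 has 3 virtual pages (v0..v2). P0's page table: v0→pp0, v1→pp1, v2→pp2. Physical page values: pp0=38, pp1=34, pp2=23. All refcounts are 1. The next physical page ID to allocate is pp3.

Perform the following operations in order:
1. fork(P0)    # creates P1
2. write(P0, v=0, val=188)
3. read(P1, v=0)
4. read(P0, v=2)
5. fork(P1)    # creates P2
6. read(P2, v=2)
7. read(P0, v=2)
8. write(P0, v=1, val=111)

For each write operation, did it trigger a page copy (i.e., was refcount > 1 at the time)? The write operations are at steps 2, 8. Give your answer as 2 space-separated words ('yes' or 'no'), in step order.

Op 1: fork(P0) -> P1. 3 ppages; refcounts: pp0:2 pp1:2 pp2:2
Op 2: write(P0, v0, 188). refcount(pp0)=2>1 -> COPY to pp3. 4 ppages; refcounts: pp0:1 pp1:2 pp2:2 pp3:1
Op 3: read(P1, v0) -> 38. No state change.
Op 4: read(P0, v2) -> 23. No state change.
Op 5: fork(P1) -> P2. 4 ppages; refcounts: pp0:2 pp1:3 pp2:3 pp3:1
Op 6: read(P2, v2) -> 23. No state change.
Op 7: read(P0, v2) -> 23. No state change.
Op 8: write(P0, v1, 111). refcount(pp1)=3>1 -> COPY to pp4. 5 ppages; refcounts: pp0:2 pp1:2 pp2:3 pp3:1 pp4:1

yes yes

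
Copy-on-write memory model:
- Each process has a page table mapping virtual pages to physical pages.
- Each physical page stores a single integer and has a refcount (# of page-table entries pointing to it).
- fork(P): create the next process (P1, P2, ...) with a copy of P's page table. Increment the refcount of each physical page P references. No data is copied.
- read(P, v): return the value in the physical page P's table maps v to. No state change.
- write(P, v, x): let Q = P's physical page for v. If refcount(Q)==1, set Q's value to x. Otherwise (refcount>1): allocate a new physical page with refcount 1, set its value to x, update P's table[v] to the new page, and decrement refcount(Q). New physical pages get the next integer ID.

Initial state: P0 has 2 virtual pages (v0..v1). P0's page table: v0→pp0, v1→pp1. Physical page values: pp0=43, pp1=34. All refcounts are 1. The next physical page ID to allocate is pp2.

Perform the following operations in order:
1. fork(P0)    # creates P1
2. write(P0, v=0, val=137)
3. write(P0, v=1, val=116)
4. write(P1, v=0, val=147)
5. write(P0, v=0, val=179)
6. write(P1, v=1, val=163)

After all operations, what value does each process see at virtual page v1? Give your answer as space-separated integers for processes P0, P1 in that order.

Op 1: fork(P0) -> P1. 2 ppages; refcounts: pp0:2 pp1:2
Op 2: write(P0, v0, 137). refcount(pp0)=2>1 -> COPY to pp2. 3 ppages; refcounts: pp0:1 pp1:2 pp2:1
Op 3: write(P0, v1, 116). refcount(pp1)=2>1 -> COPY to pp3. 4 ppages; refcounts: pp0:1 pp1:1 pp2:1 pp3:1
Op 4: write(P1, v0, 147). refcount(pp0)=1 -> write in place. 4 ppages; refcounts: pp0:1 pp1:1 pp2:1 pp3:1
Op 5: write(P0, v0, 179). refcount(pp2)=1 -> write in place. 4 ppages; refcounts: pp0:1 pp1:1 pp2:1 pp3:1
Op 6: write(P1, v1, 163). refcount(pp1)=1 -> write in place. 4 ppages; refcounts: pp0:1 pp1:1 pp2:1 pp3:1
P0: v1 -> pp3 = 116
P1: v1 -> pp1 = 163

Answer: 116 163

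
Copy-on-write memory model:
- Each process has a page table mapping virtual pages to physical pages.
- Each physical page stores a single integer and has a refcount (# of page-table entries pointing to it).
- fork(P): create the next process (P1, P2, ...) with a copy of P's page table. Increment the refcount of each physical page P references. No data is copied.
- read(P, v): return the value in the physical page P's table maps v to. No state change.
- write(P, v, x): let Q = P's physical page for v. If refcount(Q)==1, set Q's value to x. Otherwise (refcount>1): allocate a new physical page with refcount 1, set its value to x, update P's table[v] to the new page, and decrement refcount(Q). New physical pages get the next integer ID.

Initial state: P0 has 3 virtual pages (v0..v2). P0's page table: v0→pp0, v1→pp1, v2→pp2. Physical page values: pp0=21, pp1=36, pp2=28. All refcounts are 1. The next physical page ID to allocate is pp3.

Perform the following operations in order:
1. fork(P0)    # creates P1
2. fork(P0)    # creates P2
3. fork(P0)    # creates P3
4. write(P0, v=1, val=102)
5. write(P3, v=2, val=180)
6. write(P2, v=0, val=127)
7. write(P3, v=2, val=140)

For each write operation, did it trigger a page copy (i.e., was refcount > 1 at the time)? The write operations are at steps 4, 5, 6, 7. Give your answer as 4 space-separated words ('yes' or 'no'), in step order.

Op 1: fork(P0) -> P1. 3 ppages; refcounts: pp0:2 pp1:2 pp2:2
Op 2: fork(P0) -> P2. 3 ppages; refcounts: pp0:3 pp1:3 pp2:3
Op 3: fork(P0) -> P3. 3 ppages; refcounts: pp0:4 pp1:4 pp2:4
Op 4: write(P0, v1, 102). refcount(pp1)=4>1 -> COPY to pp3. 4 ppages; refcounts: pp0:4 pp1:3 pp2:4 pp3:1
Op 5: write(P3, v2, 180). refcount(pp2)=4>1 -> COPY to pp4. 5 ppages; refcounts: pp0:4 pp1:3 pp2:3 pp3:1 pp4:1
Op 6: write(P2, v0, 127). refcount(pp0)=4>1 -> COPY to pp5. 6 ppages; refcounts: pp0:3 pp1:3 pp2:3 pp3:1 pp4:1 pp5:1
Op 7: write(P3, v2, 140). refcount(pp4)=1 -> write in place. 6 ppages; refcounts: pp0:3 pp1:3 pp2:3 pp3:1 pp4:1 pp5:1

yes yes yes no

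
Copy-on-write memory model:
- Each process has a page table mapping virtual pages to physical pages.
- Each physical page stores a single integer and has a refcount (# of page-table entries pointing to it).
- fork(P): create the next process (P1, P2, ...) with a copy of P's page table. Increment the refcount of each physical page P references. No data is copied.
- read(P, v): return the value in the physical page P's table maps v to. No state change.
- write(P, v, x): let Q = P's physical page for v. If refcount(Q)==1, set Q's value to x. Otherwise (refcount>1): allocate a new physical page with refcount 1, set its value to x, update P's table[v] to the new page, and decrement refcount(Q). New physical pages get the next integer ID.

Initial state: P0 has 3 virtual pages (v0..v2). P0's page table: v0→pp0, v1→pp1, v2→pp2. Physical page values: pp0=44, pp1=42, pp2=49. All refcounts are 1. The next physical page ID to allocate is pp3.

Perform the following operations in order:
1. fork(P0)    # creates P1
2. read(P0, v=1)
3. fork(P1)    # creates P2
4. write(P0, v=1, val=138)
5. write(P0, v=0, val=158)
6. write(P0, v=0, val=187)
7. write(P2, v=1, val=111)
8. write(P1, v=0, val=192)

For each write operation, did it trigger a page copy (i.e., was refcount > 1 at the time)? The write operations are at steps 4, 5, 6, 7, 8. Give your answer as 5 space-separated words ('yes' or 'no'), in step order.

Op 1: fork(P0) -> P1. 3 ppages; refcounts: pp0:2 pp1:2 pp2:2
Op 2: read(P0, v1) -> 42. No state change.
Op 3: fork(P1) -> P2. 3 ppages; refcounts: pp0:3 pp1:3 pp2:3
Op 4: write(P0, v1, 138). refcount(pp1)=3>1 -> COPY to pp3. 4 ppages; refcounts: pp0:3 pp1:2 pp2:3 pp3:1
Op 5: write(P0, v0, 158). refcount(pp0)=3>1 -> COPY to pp4. 5 ppages; refcounts: pp0:2 pp1:2 pp2:3 pp3:1 pp4:1
Op 6: write(P0, v0, 187). refcount(pp4)=1 -> write in place. 5 ppages; refcounts: pp0:2 pp1:2 pp2:3 pp3:1 pp4:1
Op 7: write(P2, v1, 111). refcount(pp1)=2>1 -> COPY to pp5. 6 ppages; refcounts: pp0:2 pp1:1 pp2:3 pp3:1 pp4:1 pp5:1
Op 8: write(P1, v0, 192). refcount(pp0)=2>1 -> COPY to pp6. 7 ppages; refcounts: pp0:1 pp1:1 pp2:3 pp3:1 pp4:1 pp5:1 pp6:1

yes yes no yes yes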